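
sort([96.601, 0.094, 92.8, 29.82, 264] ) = [0.094, 29.82, 92.8, 96.601, 264]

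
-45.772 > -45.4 False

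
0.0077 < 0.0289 True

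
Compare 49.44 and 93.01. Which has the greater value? 93.01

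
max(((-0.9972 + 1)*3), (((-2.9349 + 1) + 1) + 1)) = 0.0651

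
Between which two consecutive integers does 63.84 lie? 63 and 64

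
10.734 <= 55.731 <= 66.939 True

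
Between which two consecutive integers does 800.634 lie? 800 and 801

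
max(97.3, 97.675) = 97.675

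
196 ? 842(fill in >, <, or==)<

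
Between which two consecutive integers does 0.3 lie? 0 and 1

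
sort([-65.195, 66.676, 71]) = [-65.195, 66.676, 71]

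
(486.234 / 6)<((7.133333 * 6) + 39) True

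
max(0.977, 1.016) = 1.016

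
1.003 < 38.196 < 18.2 False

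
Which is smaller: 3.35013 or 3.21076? 3.21076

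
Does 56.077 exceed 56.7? No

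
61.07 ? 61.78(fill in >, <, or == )<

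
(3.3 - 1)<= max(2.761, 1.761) True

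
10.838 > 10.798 True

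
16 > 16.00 False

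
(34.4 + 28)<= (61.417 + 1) True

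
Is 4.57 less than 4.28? No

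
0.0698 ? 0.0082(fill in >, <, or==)>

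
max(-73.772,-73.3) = -73.3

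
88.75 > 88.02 True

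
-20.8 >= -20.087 False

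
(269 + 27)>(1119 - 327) False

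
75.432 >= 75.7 False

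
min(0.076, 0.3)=0.076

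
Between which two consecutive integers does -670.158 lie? -671 and -670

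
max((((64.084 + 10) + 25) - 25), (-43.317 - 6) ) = 74.084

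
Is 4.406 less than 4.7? Yes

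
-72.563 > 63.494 False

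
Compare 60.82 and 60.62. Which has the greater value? 60.82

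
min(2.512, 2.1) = 2.1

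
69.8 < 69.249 False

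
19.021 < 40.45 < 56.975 True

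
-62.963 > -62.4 False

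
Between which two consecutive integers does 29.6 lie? 29 and 30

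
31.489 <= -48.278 False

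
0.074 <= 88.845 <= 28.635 False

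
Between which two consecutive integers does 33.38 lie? 33 and 34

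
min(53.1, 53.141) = 53.1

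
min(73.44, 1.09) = 1.09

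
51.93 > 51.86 True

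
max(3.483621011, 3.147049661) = 3.483621011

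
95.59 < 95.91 True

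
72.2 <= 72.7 True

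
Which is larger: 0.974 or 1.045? 1.045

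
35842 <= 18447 False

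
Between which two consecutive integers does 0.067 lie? 0 and 1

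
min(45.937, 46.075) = 45.937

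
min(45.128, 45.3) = 45.128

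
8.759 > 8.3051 True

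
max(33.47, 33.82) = 33.82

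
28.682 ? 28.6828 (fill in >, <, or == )<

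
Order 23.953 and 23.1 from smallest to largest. 23.1,23.953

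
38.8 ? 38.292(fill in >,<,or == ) >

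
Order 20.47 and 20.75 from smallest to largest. 20.47, 20.75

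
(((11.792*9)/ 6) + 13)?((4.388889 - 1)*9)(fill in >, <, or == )>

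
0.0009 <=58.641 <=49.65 False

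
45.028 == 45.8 False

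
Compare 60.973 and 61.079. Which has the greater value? 61.079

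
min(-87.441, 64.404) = -87.441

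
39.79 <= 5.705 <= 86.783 False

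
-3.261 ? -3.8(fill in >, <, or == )>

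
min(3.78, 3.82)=3.78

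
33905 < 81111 True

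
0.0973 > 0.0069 True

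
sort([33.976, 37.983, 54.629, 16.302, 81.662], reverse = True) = [81.662, 54.629, 37.983, 33.976, 16.302]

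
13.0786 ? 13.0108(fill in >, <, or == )>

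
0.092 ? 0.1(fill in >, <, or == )<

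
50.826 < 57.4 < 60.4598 True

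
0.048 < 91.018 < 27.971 False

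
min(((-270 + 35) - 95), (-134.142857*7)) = -938.999999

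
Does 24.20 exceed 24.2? No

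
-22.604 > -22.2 False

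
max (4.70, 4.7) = 4.7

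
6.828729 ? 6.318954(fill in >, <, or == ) >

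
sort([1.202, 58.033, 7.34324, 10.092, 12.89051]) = [1.202, 7.34324, 10.092, 12.89051, 58.033]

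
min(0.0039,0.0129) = 0.0039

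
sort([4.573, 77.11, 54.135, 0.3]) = [0.3, 4.573, 54.135, 77.11]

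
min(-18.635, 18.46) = -18.635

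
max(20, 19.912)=20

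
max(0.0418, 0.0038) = 0.0418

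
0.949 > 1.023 False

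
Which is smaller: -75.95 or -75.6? -75.95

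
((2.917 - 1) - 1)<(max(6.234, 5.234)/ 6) True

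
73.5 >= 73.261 True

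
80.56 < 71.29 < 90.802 False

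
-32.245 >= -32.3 True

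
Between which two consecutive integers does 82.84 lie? 82 and 83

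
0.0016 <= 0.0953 True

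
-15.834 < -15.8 True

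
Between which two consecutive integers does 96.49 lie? 96 and 97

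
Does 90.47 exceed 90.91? No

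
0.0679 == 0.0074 False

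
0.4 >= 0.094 True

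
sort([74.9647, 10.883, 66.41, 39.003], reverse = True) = [74.9647, 66.41, 39.003, 10.883]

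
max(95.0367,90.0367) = 95.0367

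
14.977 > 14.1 True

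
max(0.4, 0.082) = 0.4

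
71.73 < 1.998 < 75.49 False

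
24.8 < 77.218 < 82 True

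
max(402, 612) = 612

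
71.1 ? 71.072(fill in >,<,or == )>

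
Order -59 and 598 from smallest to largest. -59, 598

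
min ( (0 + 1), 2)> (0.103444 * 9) True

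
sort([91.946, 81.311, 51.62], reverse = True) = [91.946, 81.311, 51.62]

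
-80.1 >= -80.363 True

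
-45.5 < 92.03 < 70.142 False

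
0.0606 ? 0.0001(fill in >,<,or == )>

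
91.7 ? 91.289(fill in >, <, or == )>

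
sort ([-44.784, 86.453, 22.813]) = [-44.784, 22.813, 86.453]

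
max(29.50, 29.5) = 29.5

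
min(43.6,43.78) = 43.6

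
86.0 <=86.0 True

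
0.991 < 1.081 True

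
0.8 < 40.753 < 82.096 True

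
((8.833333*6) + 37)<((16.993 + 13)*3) False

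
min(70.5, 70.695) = 70.5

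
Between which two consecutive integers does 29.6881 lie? 29 and 30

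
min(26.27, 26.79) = 26.27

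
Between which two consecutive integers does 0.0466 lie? 0 and 1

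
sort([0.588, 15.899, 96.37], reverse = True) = [96.37, 15.899, 0.588]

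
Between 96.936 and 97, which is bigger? 97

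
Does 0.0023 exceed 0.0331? No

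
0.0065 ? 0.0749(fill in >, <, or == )<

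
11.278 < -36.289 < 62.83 False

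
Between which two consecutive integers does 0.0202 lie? 0 and 1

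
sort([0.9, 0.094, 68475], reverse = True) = [68475, 0.9, 0.094]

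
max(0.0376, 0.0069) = 0.0376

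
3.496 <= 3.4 False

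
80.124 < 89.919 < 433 True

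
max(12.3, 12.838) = 12.838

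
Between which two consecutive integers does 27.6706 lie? 27 and 28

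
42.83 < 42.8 False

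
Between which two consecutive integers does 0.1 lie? 0 and 1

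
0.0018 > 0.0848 False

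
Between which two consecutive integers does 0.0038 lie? 0 and 1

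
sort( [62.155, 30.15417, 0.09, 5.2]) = [0.09, 5.2, 30.15417, 62.155]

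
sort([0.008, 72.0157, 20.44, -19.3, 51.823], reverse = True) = [72.0157, 51.823, 20.44, 0.008, -19.3]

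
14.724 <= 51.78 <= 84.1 True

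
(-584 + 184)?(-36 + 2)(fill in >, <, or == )<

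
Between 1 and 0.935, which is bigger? 1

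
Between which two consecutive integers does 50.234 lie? 50 and 51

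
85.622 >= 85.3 True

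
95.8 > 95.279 True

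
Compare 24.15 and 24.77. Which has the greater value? 24.77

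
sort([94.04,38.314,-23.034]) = [-23.034,38.314,94.04]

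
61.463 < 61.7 True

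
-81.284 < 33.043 True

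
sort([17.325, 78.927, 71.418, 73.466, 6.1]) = [6.1, 17.325, 71.418, 73.466, 78.927]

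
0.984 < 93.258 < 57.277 False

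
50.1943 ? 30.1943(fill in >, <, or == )>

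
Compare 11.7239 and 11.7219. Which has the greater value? 11.7239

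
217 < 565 True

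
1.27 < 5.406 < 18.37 True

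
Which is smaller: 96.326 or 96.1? 96.1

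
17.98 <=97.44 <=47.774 False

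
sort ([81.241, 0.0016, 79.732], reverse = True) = [81.241, 79.732, 0.0016]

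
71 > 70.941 True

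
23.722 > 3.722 True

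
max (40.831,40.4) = 40.831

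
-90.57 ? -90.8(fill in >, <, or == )>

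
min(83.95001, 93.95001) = 83.95001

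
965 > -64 True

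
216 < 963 True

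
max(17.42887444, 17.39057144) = 17.42887444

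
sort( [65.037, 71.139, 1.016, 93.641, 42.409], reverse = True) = [93.641, 71.139, 65.037, 42.409, 1.016]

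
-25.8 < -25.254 True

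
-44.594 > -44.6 True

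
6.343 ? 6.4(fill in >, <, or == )<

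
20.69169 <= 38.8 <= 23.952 False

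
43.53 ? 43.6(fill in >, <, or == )<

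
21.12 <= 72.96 True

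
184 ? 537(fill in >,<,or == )<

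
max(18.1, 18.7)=18.7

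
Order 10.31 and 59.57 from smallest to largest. 10.31, 59.57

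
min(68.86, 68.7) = 68.7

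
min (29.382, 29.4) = 29.382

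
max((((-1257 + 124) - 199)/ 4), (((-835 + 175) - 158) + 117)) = -333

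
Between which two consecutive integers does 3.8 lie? 3 and 4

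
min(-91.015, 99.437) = -91.015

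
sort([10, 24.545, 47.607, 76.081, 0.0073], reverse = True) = [76.081, 47.607, 24.545, 10, 0.0073]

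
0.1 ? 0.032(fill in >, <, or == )>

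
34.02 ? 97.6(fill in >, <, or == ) <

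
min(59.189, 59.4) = 59.189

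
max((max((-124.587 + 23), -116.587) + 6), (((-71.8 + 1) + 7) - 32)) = -95.587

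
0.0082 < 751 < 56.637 False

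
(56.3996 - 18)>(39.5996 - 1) False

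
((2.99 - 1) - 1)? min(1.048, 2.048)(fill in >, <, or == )<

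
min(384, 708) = 384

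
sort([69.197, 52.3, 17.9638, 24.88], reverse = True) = [69.197, 52.3, 24.88, 17.9638]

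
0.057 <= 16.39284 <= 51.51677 True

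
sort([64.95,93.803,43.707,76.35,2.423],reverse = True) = [93.803,76.35,64.95,43.707,2.423]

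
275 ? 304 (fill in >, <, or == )<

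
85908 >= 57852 True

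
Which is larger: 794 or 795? 795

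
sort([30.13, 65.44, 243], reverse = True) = [243, 65.44, 30.13]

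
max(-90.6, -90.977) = -90.6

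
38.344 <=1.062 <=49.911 False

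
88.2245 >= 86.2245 True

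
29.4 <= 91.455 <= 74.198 False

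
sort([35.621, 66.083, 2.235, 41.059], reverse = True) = [66.083, 41.059, 35.621, 2.235]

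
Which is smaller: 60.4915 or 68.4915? 60.4915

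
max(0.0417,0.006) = 0.0417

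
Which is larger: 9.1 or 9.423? 9.423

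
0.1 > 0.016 True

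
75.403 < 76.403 True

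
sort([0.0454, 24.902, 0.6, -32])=[-32, 0.0454, 0.6, 24.902]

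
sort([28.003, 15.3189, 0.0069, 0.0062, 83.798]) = [0.0062, 0.0069, 15.3189, 28.003, 83.798]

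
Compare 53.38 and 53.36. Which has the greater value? 53.38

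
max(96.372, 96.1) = 96.372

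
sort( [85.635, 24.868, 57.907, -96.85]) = [-96.85, 24.868, 57.907, 85.635]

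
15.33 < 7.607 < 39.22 False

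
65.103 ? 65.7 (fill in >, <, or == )<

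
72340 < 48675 False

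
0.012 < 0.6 True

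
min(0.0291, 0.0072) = 0.0072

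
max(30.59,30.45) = 30.59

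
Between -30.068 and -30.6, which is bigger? -30.068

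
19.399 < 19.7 True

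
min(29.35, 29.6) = 29.35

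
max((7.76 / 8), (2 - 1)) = 1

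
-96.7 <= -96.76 False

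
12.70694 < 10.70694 False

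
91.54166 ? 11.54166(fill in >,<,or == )>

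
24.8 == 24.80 True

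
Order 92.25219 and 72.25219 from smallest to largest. 72.25219,92.25219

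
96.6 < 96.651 True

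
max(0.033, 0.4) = 0.4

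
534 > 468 True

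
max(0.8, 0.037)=0.8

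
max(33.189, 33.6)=33.6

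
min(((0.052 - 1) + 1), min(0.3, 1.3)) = 0.052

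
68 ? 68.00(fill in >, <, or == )==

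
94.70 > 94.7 False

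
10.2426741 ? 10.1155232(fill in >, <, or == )>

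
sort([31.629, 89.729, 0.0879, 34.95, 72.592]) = [0.0879, 31.629, 34.95, 72.592, 89.729]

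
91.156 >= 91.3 False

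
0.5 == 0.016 False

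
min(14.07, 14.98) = 14.07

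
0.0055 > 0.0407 False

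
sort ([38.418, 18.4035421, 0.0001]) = [0.0001, 18.4035421, 38.418]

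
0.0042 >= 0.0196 False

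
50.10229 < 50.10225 False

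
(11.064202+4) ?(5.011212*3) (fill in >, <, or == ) >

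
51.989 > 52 False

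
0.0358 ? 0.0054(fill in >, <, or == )>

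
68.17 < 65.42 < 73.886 False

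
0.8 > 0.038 True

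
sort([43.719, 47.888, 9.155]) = [9.155, 43.719, 47.888]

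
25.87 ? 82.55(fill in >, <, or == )<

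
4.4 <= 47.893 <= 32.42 False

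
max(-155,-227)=-155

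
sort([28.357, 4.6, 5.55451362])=[4.6, 5.55451362, 28.357]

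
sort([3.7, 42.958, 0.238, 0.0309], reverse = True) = [42.958, 3.7, 0.238, 0.0309]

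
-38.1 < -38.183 False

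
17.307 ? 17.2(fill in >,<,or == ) >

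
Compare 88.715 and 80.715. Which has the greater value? 88.715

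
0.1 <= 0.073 False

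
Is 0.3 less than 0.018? No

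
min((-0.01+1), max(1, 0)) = 0.99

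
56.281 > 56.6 False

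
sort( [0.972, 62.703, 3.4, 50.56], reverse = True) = [62.703, 50.56, 3.4, 0.972]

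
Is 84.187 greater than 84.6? No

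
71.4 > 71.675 False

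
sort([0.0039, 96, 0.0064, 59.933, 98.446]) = [0.0039, 0.0064, 59.933, 96, 98.446]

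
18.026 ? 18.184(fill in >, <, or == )<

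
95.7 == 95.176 False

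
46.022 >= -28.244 True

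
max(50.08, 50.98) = 50.98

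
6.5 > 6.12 True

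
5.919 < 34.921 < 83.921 True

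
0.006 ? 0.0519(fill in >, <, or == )<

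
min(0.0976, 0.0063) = 0.0063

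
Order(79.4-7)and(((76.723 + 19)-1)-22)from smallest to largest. (79.4-7), (((76.723 + 19)-1)-22)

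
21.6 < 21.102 False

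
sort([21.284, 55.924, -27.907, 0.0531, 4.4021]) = [-27.907, 0.0531, 4.4021, 21.284, 55.924]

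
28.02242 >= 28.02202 True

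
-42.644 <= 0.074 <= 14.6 True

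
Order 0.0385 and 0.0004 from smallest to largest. 0.0004, 0.0385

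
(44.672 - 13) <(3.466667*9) False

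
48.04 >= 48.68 False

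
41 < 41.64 True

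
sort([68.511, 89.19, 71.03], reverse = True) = [89.19, 71.03, 68.511]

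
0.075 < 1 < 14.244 True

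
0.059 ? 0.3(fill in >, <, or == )<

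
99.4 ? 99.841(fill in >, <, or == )<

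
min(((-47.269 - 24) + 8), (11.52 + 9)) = -63.269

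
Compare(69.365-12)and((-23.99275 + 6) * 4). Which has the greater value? (69.365-12)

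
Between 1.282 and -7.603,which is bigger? 1.282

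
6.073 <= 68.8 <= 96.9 True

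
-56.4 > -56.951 True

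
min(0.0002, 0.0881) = 0.0002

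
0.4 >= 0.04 True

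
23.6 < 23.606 True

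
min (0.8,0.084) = 0.084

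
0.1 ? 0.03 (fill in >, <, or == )>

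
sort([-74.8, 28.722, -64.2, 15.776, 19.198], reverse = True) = [28.722, 19.198, 15.776, -64.2, -74.8]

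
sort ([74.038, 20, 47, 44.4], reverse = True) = [74.038, 47, 44.4, 20]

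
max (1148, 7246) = 7246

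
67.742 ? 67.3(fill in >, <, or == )>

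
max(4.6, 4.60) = 4.60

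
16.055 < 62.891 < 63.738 True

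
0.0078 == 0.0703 False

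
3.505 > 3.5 True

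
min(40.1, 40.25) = 40.1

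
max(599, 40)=599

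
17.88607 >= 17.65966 True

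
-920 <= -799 True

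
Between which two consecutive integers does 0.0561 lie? 0 and 1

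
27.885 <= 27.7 False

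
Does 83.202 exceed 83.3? No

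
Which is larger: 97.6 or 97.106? 97.6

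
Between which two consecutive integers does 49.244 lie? 49 and 50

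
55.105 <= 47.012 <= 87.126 False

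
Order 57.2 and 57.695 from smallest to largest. 57.2, 57.695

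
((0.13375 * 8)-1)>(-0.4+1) False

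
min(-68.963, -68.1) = -68.963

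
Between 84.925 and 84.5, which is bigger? 84.925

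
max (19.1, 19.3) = 19.3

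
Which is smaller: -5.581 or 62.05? -5.581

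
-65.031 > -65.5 True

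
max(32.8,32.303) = 32.8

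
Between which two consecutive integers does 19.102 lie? 19 and 20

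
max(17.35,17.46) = 17.46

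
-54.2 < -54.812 False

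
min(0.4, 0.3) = 0.3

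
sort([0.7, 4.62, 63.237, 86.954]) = [0.7, 4.62, 63.237, 86.954]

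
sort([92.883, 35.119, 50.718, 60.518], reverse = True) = [92.883, 60.518, 50.718, 35.119]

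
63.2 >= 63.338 False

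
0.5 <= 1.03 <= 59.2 True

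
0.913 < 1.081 True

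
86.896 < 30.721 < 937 False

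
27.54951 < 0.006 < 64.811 False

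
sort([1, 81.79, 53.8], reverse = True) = [81.79, 53.8, 1]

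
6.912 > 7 False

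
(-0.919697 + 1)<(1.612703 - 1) True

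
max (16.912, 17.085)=17.085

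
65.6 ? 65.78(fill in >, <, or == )<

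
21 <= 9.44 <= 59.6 False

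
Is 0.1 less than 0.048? No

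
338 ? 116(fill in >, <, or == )>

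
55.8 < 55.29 False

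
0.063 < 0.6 True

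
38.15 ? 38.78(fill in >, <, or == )<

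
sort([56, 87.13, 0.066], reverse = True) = [87.13, 56, 0.066]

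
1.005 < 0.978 False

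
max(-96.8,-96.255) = -96.255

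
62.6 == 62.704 False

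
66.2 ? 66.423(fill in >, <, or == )<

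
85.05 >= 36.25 True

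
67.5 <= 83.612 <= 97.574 True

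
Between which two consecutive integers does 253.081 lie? 253 and 254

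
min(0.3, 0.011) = 0.011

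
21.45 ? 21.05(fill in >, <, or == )>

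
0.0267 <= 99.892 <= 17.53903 False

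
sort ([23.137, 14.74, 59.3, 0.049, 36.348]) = [0.049, 14.74, 23.137, 36.348, 59.3]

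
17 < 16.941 False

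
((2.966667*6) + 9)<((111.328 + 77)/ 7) True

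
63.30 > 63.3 False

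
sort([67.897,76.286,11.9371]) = [11.9371,67.897,76.286]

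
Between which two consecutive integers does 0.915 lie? 0 and 1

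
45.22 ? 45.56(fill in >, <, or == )<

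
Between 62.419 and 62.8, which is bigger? 62.8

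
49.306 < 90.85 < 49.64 False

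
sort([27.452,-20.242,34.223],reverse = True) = [34.223,27.452,-20.242]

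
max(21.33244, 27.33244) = 27.33244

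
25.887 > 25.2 True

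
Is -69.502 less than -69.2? Yes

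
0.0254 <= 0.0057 False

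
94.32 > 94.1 True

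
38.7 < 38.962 True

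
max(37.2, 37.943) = 37.943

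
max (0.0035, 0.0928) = 0.0928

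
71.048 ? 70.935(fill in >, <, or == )>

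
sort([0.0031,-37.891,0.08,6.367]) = [-37.891,0.0031,0.08,6.367]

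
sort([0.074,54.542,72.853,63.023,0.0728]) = [0.0728,0.074,54.542,63.023,72.853]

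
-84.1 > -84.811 True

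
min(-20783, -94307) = -94307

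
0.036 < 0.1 True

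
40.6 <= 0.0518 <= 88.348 False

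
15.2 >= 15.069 True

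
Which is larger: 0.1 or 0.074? 0.1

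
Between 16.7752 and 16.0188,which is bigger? 16.7752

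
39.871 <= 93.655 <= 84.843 False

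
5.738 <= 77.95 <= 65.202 False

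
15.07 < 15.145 True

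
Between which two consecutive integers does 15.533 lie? 15 and 16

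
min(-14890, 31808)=-14890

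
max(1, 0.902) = 1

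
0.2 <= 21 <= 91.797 True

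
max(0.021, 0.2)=0.2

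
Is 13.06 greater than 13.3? No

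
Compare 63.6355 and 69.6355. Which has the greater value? 69.6355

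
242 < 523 True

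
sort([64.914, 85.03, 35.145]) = [35.145, 64.914, 85.03]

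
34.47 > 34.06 True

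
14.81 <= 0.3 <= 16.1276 False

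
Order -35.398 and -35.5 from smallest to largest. -35.5,-35.398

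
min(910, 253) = 253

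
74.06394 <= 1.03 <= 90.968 False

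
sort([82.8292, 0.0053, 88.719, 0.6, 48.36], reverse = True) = [88.719, 82.8292, 48.36, 0.6, 0.0053]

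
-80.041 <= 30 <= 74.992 True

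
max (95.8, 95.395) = 95.8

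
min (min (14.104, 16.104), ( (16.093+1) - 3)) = 14.093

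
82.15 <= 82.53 True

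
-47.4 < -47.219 True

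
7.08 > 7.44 False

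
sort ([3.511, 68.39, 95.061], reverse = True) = [95.061, 68.39, 3.511]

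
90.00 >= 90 True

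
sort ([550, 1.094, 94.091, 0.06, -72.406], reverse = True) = [550, 94.091, 1.094, 0.06, -72.406]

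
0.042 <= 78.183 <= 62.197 False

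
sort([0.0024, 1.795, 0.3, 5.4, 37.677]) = [0.0024, 0.3, 1.795, 5.4, 37.677]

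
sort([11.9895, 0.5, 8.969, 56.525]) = [0.5, 8.969, 11.9895, 56.525]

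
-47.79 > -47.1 False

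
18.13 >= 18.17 False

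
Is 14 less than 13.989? No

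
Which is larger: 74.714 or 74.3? 74.714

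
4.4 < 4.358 False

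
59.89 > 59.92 False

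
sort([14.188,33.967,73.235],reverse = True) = [73.235,33.967,14.188]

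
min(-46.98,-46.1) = -46.98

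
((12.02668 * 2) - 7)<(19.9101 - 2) True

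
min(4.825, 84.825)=4.825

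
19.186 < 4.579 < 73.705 False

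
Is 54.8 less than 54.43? No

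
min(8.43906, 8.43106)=8.43106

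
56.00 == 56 True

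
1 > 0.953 True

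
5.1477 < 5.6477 True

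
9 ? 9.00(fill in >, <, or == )==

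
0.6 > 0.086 True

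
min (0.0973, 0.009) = 0.009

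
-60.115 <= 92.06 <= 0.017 False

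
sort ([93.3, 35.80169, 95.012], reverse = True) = [95.012, 93.3, 35.80169]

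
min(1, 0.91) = 0.91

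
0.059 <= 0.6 True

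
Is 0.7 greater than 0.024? Yes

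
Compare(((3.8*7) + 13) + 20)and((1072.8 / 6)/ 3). They are equal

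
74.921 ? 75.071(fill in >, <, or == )<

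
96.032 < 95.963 False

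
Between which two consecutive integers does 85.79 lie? 85 and 86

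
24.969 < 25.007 True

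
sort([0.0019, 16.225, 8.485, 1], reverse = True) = [16.225, 8.485, 1, 0.0019]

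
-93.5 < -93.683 False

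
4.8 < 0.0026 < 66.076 False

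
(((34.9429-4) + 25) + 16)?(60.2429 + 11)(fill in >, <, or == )>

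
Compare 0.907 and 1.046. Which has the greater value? 1.046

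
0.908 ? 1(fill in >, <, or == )<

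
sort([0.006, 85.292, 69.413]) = [0.006, 69.413, 85.292]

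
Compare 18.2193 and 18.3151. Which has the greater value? 18.3151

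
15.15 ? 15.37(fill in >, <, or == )<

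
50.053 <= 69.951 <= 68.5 False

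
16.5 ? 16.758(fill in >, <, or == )<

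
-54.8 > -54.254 False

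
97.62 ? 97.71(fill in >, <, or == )<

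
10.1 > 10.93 False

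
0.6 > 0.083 True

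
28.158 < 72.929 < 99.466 True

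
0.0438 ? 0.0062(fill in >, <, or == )>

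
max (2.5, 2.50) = 2.50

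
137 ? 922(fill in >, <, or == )<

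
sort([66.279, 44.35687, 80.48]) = [44.35687, 66.279, 80.48]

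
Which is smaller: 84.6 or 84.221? 84.221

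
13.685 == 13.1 False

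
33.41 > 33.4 True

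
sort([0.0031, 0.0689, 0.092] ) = [0.0031, 0.0689, 0.092]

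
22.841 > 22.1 True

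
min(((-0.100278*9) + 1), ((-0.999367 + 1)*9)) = 0.005697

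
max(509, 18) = 509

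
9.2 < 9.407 True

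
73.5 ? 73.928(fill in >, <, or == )<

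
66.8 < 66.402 False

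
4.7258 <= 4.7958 True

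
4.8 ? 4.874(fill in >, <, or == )<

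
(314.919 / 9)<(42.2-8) False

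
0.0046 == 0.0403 False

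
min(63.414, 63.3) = 63.3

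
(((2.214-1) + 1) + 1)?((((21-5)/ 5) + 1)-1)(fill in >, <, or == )>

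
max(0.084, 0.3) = 0.3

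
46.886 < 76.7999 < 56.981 False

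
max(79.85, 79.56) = 79.85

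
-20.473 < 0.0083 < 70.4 True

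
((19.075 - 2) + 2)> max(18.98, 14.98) True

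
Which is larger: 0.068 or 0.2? 0.2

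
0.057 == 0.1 False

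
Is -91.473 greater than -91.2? No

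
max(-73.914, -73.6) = -73.6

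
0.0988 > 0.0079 True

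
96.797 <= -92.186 False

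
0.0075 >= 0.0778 False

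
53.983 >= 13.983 True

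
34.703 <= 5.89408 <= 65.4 False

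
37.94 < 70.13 True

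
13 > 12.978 True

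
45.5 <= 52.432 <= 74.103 True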